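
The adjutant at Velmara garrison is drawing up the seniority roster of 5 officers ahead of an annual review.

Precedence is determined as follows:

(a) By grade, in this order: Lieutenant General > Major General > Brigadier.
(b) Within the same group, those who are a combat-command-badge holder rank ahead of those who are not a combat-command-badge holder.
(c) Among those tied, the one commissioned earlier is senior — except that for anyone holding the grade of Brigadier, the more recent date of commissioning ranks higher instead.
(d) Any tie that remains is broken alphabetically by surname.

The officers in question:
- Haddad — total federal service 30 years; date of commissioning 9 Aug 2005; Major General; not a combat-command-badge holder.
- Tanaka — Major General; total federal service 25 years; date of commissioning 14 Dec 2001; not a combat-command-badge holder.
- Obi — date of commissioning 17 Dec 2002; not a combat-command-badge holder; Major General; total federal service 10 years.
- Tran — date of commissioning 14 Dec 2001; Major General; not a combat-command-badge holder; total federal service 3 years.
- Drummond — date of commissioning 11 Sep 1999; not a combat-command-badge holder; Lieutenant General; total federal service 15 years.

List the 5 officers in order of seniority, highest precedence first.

By grade: Drummond (Lieutenant General); then Tanaka, Tran, Obi and Haddad (Major General).
Tanaka, Tran, Obi and Haddad are each not a combat-command-badge holder, so the next rule applies.
Among Tanaka, Tran, Obi and Haddad, by date of commissioning (earlier first): Tanaka and Tran (14 Dec 2001) before Obi (17 Dec 2002) before Haddad (9 Aug 2005).
Among Tanaka and Tran, alphabetically by surname: Tanaka before Tran.
Full order: Drummond, Tanaka, Tran, Obi, Haddad.

Drummond, Tanaka, Tran, Obi, Haddad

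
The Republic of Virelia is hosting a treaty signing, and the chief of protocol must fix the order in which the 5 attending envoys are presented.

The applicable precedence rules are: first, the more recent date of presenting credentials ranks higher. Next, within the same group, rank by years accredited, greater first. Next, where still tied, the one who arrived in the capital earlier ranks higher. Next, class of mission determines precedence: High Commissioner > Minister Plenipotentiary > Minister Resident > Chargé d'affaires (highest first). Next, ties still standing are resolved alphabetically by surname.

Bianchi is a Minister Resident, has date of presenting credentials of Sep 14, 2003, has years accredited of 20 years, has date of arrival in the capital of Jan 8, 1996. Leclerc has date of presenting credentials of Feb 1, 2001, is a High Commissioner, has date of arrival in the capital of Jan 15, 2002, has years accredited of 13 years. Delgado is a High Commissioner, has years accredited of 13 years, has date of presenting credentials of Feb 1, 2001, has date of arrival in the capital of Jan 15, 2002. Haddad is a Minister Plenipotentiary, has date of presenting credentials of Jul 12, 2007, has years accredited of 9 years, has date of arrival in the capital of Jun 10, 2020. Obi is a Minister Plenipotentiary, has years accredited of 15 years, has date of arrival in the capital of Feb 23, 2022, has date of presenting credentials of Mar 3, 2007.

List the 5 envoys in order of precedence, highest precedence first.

Haddad, Obi, Bianchi, Delgado, Leclerc

By date of presenting credentials (later first): Haddad (Jul 12, 2007); then Obi (Mar 3, 2007); then Bianchi (Sep 14, 2003); then Delgado and Leclerc (both Feb 1, 2001).
Delgado and Leclerc both have years accredited 13 years, so the next rule applies.
Delgado and Leclerc both have date of arrival in the capital Jan 15, 2002, so the next rule applies.
Delgado and Leclerc are each High Commissioner, so the next rule applies.
Among Delgado and Leclerc, alphabetically by surname: Delgado before Leclerc.
Full order: Haddad, Obi, Bianchi, Delgado, Leclerc.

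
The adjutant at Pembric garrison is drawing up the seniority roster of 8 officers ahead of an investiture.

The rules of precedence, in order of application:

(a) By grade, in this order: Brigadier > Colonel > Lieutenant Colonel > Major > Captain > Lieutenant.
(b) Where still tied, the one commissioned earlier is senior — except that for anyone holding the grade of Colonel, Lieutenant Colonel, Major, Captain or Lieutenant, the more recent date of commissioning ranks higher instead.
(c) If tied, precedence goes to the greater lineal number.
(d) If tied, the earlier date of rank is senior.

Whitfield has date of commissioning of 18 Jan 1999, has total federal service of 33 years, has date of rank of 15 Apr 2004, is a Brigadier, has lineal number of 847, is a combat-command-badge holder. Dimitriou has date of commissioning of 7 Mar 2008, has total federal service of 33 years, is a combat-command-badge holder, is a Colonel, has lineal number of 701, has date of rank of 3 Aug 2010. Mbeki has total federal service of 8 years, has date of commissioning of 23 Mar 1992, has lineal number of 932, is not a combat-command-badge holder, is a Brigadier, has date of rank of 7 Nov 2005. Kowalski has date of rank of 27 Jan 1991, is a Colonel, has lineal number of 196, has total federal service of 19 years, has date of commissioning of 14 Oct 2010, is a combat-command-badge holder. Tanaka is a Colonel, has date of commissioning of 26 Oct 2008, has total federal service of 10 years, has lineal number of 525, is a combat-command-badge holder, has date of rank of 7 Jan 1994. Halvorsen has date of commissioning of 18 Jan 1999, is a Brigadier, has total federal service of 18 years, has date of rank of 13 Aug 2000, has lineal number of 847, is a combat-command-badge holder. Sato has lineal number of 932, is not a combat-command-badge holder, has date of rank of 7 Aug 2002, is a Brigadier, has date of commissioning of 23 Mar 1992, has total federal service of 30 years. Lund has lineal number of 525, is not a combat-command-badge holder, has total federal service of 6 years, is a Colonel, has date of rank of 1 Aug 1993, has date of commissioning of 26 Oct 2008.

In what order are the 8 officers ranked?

Sato, Mbeki, Halvorsen, Whitfield, Kowalski, Lund, Tanaka, Dimitriou

By grade: Sato, Mbeki, Halvorsen and Whitfield (Brigadier); then Kowalski, Lund, Tanaka and Dimitriou (Colonel).
Among Sato, Mbeki, Halvorsen and Whitfield, by date of commissioning (earlier first): Sato and Mbeki (23 Mar 1992) before Halvorsen and Whitfield (18 Jan 1999).
Sato and Mbeki both have lineal number 932, so the next rule applies.
Among Sato and Mbeki, by date of rank (earlier first): Sato (7 Aug 2002) before Mbeki (7 Nov 2005).
Halvorsen and Whitfield both have lineal number 847, so the next rule applies.
Among Halvorsen and Whitfield, by date of rank (earlier first): Halvorsen (13 Aug 2000) before Whitfield (15 Apr 2004).
Among Kowalski, Lund, Tanaka and Dimitriou, by date of commissioning (later first) (reversed rule for this group): Kowalski (14 Oct 2010) before Lund and Tanaka (26 Oct 2008) before Dimitriou (7 Mar 2008).
Lund and Tanaka both have lineal number 525, so the next rule applies.
Among Lund and Tanaka, by date of rank (earlier first): Lund (1 Aug 1993) before Tanaka (7 Jan 1994).
Full order: Sato, Mbeki, Halvorsen, Whitfield, Kowalski, Lund, Tanaka, Dimitriou.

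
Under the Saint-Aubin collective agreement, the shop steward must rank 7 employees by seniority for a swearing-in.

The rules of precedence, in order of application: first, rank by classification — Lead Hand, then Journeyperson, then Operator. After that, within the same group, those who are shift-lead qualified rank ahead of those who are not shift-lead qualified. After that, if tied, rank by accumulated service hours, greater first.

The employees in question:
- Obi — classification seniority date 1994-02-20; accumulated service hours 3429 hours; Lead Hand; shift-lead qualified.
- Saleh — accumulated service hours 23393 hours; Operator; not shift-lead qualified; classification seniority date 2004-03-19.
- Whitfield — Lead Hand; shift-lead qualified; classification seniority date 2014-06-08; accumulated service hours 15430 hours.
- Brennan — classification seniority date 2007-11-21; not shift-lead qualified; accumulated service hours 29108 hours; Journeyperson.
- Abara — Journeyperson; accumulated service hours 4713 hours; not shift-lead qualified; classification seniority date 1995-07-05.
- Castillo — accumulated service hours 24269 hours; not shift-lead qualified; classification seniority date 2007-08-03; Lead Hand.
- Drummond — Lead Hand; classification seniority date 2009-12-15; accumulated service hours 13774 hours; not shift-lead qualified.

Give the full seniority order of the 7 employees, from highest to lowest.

By classification: Whitfield, Obi, Castillo and Drummond (Lead Hand); then Brennan and Abara (Journeyperson); then Saleh (Operator).
Among Whitfield, Obi, Castillo and Drummond, shift-lead qualified before not shift-lead qualified: Whitfield and Obi (shift-lead qualified) before Castillo and Drummond (not shift-lead qualified).
Among Whitfield and Obi, by accumulated service hours (higher first): Whitfield (15430 hours) before Obi (3429 hours).
Among Castillo and Drummond, by accumulated service hours (higher first): Castillo (24269 hours) before Drummond (13774 hours).
Brennan and Abara are each not shift-lead qualified, so the next rule applies.
Among Brennan and Abara, by accumulated service hours (higher first): Brennan (29108 hours) before Abara (4713 hours).
Full order: Whitfield, Obi, Castillo, Drummond, Brennan, Abara, Saleh.

Whitfield, Obi, Castillo, Drummond, Brennan, Abara, Saleh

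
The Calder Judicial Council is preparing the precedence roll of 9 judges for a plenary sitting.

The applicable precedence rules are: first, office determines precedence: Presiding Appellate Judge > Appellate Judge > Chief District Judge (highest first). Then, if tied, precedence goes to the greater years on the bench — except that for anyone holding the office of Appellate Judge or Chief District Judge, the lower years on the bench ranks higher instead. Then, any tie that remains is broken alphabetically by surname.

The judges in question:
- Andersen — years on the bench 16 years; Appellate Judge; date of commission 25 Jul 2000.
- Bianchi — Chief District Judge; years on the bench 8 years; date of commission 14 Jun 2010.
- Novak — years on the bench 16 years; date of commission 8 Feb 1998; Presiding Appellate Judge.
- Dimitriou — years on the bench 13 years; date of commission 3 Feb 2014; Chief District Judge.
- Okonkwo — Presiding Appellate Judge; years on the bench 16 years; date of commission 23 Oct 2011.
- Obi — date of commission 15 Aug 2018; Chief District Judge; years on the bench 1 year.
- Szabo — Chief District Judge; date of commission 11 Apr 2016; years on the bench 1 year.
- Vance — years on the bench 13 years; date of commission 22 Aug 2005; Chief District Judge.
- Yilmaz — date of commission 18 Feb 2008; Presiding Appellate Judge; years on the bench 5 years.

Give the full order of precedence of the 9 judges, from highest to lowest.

By office: Novak, Okonkwo and Yilmaz (Presiding Appellate Judge); then Andersen (Appellate Judge); then Obi, Szabo, Bianchi, Dimitriou and Vance (Chief District Judge).
Among Novak, Okonkwo and Yilmaz, by years on the bench (higher first): Novak and Okonkwo (16 years) before Yilmaz (5 years).
Among Novak and Okonkwo, alphabetically by surname: Novak before Okonkwo.
Among Obi, Szabo, Bianchi, Dimitriou and Vance, by years on the bench (lower first) (reversed rule for this group): Obi and Szabo (1 year) before Bianchi (8 years) before Dimitriou and Vance (13 years).
Among Obi and Szabo, alphabetically by surname: Obi before Szabo.
Among Dimitriou and Vance, alphabetically by surname: Dimitriou before Vance.
Full order: Novak, Okonkwo, Yilmaz, Andersen, Obi, Szabo, Bianchi, Dimitriou, Vance.

Novak, Okonkwo, Yilmaz, Andersen, Obi, Szabo, Bianchi, Dimitriou, Vance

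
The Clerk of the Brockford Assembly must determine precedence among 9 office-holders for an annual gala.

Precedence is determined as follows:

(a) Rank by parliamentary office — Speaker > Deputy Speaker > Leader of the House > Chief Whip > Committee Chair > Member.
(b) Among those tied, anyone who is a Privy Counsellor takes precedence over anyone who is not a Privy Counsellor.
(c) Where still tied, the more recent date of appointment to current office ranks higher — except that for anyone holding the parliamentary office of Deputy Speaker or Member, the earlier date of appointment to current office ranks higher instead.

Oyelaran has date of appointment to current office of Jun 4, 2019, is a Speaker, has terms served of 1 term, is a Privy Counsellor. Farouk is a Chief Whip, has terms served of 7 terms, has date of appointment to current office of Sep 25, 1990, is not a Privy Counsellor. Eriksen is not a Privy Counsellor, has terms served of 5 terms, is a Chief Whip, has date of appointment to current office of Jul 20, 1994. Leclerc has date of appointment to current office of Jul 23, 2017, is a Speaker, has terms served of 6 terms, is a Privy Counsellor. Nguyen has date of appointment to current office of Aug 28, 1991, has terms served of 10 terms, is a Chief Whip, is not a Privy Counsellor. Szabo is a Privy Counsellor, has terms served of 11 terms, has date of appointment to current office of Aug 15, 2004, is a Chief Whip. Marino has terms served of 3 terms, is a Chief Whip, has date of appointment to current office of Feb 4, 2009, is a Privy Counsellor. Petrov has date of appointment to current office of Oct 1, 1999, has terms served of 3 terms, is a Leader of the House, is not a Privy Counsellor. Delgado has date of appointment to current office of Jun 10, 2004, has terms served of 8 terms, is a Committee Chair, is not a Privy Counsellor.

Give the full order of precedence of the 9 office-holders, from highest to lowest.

By parliamentary office: Oyelaran and Leclerc (Speaker); then Petrov (Leader of the House); then Marino, Szabo, Eriksen, Nguyen and Farouk (Chief Whip); then Delgado (Committee Chair).
Oyelaran and Leclerc are each a Privy Counsellor, so the next rule applies.
Among Oyelaran and Leclerc, by date of appointment to current office (later first): Oyelaran (Jun 4, 2019) before Leclerc (Jul 23, 2017).
Among Marino, Szabo, Eriksen, Nguyen and Farouk, a Privy Counsellor before not a Privy Counsellor: Marino and Szabo (a Privy Counsellor) before Eriksen, Nguyen and Farouk (not a Privy Counsellor).
Among Marino and Szabo, by date of appointment to current office (later first): Marino (Feb 4, 2009) before Szabo (Aug 15, 2004).
Among Eriksen, Nguyen and Farouk, by date of appointment to current office (later first): Eriksen (Jul 20, 1994) before Nguyen (Aug 28, 1991) before Farouk (Sep 25, 1990).
Full order: Oyelaran, Leclerc, Petrov, Marino, Szabo, Eriksen, Nguyen, Farouk, Delgado.

Oyelaran, Leclerc, Petrov, Marino, Szabo, Eriksen, Nguyen, Farouk, Delgado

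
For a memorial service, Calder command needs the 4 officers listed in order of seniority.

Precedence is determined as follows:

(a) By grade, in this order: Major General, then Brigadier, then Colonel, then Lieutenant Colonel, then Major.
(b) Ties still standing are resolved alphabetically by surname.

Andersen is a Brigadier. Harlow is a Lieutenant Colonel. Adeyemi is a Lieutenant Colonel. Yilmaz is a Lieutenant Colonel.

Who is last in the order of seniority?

Yilmaz

By grade: Andersen (Brigadier); then Adeyemi, Harlow and Yilmaz (Lieutenant Colonel).
Among Adeyemi, Harlow and Yilmaz, alphabetically by surname: Adeyemi before Harlow before Yilmaz.
Order: Andersen, Adeyemi, Harlow, Yilmaz.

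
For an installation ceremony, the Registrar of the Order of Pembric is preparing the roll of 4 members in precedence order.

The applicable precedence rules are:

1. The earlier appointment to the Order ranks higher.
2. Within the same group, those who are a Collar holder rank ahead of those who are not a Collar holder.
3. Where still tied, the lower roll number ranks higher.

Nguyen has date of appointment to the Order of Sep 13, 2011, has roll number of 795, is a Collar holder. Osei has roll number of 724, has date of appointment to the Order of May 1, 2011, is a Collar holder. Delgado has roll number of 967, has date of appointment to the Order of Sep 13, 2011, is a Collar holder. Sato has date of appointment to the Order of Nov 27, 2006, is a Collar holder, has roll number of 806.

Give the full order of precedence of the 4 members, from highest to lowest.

By date of appointment to the Order (earlier first): Sato (Nov 27, 2006); then Osei (May 1, 2011); then Nguyen and Delgado (both Sep 13, 2011).
Nguyen and Delgado are each a Collar holder, so the next rule applies.
Among Nguyen and Delgado, by roll number (lower first): Nguyen (795) before Delgado (967).
Full order: Sato, Osei, Nguyen, Delgado.

Sato, Osei, Nguyen, Delgado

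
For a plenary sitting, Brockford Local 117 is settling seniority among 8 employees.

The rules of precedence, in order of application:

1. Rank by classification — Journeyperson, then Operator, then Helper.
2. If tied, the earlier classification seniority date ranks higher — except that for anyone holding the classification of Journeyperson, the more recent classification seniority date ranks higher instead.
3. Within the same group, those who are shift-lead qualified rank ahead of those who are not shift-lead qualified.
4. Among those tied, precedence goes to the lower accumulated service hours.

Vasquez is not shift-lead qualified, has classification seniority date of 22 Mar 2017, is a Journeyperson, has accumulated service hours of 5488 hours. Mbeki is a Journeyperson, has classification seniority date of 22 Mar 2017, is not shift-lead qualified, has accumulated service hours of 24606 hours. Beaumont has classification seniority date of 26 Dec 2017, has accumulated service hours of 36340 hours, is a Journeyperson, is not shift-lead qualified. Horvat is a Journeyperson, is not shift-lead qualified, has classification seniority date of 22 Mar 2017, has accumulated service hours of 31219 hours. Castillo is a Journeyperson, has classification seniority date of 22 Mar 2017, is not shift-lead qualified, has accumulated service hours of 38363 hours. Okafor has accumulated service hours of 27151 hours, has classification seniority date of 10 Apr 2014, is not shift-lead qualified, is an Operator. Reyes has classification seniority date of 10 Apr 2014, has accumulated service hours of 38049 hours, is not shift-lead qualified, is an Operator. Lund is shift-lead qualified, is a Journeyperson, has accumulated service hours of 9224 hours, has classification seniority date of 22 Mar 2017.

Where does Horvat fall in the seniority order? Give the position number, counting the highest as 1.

By classification: Beaumont, Lund, Vasquez, Mbeki, Horvat and Castillo (Journeyperson); then Okafor and Reyes (Operator).
Among Beaumont, Lund, Vasquez, Mbeki, Horvat and Castillo, by classification seniority date (later first) (reversed rule for this group): Beaumont (26 Dec 2017) before Lund, Vasquez, Mbeki, Horvat and Castillo (22 Mar 2017).
Among Lund, Vasquez, Mbeki, Horvat and Castillo, shift-lead qualified before not shift-lead qualified: Lund (shift-lead qualified) before Vasquez, Mbeki, Horvat and Castillo (not shift-lead qualified).
Among Vasquez, Mbeki, Horvat and Castillo, by accumulated service hours (lower first): Vasquez (5488 hours) before Mbeki (24606 hours) before Horvat (31219 hours) before Castillo (38363 hours).
Okafor and Reyes both have classification seniority date 10 Apr 2014, so the next rule applies.
Okafor and Reyes are each not shift-lead qualified, so the next rule applies.
Among Okafor and Reyes, by accumulated service hours (lower first): Okafor (27151 hours) before Reyes (38049 hours).
Order: Beaumont, Lund, Vasquez, Mbeki, Horvat, Castillo, Okafor, Reyes. So position 5.

5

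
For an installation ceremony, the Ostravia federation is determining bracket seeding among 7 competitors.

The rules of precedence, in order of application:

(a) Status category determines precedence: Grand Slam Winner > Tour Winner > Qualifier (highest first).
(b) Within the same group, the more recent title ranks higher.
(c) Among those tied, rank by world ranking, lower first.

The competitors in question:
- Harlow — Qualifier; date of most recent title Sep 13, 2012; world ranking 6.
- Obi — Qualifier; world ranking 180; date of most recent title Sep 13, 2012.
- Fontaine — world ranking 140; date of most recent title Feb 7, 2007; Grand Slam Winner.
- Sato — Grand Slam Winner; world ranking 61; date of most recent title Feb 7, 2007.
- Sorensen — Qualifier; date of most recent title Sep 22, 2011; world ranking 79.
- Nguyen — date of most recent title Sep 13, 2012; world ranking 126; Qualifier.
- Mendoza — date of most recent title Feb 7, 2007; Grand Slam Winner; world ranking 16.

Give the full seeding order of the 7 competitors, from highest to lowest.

By status category: Mendoza, Sato and Fontaine (Grand Slam Winner); then Harlow, Nguyen, Obi and Sorensen (Qualifier).
Mendoza, Sato and Fontaine all have date of most recent title Feb 7, 2007, so the next rule applies.
Among Mendoza, Sato and Fontaine, by world ranking (lower first): Mendoza (16) before Sato (61) before Fontaine (140).
Among Harlow, Nguyen, Obi and Sorensen, by date of most recent title (later first): Harlow, Nguyen and Obi (Sep 13, 2012) before Sorensen (Sep 22, 2011).
Among Harlow, Nguyen and Obi, by world ranking (lower first): Harlow (6) before Nguyen (126) before Obi (180).
Full order: Mendoza, Sato, Fontaine, Harlow, Nguyen, Obi, Sorensen.

Mendoza, Sato, Fontaine, Harlow, Nguyen, Obi, Sorensen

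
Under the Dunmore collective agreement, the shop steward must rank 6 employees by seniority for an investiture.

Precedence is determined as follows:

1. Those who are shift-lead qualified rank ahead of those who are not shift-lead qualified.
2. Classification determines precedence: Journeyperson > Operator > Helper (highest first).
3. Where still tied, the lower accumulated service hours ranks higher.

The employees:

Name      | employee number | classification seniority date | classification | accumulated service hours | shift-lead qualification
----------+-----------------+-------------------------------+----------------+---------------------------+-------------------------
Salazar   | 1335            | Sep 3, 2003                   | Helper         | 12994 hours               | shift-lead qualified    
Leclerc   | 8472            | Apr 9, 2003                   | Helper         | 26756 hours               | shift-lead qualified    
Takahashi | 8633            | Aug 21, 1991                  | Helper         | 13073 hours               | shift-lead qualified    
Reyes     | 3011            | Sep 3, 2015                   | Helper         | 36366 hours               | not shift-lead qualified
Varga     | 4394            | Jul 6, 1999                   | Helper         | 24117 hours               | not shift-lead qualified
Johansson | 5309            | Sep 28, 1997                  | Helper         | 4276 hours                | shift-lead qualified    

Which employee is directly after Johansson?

By the first rule: Johansson, Salazar, Takahashi and Leclerc (each shift-lead qualified); then Varga and Reyes (both not shift-lead qualified).
Johansson, Salazar, Takahashi and Leclerc are each Helper, so the next rule applies.
Among Johansson, Salazar, Takahashi and Leclerc, by accumulated service hours (lower first): Johansson (4276 hours) before Salazar (12994 hours) before Takahashi (13073 hours) before Leclerc (26756 hours).
Varga and Reyes are each Helper, so the next rule applies.
Among Varga and Reyes, by accumulated service hours (lower first): Varga (24117 hours) before Reyes (36366 hours).
Order: Johansson, Salazar, Takahashi, Leclerc, Varga, Reyes.

Salazar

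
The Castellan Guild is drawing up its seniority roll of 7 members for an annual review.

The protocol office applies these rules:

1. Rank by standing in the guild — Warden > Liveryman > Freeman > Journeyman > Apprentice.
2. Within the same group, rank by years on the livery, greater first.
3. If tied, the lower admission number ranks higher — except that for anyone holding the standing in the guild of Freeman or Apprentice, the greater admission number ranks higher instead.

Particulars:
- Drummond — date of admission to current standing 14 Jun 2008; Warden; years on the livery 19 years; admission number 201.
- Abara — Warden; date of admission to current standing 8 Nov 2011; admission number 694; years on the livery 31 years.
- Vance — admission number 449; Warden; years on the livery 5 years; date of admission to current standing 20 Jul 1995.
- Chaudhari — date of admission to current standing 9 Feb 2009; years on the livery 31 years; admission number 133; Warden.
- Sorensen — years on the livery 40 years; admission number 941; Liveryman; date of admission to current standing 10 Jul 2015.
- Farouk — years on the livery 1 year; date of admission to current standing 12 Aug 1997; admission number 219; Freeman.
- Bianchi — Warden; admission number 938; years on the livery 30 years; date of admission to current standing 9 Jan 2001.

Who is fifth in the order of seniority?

By standing in the guild: Chaudhari, Abara, Bianchi, Drummond and Vance (Warden); then Sorensen (Liveryman); then Farouk (Freeman).
Among Chaudhari, Abara, Bianchi, Drummond and Vance, by years on the livery (higher first): Chaudhari and Abara (31 years) before Bianchi (30 years) before Drummond (19 years) before Vance (5 years).
Among Chaudhari and Abara, by admission number (lower first): Chaudhari (133) before Abara (694).
Order: Chaudhari, Abara, Bianchi, Drummond, Vance, Sorensen, Farouk.

Vance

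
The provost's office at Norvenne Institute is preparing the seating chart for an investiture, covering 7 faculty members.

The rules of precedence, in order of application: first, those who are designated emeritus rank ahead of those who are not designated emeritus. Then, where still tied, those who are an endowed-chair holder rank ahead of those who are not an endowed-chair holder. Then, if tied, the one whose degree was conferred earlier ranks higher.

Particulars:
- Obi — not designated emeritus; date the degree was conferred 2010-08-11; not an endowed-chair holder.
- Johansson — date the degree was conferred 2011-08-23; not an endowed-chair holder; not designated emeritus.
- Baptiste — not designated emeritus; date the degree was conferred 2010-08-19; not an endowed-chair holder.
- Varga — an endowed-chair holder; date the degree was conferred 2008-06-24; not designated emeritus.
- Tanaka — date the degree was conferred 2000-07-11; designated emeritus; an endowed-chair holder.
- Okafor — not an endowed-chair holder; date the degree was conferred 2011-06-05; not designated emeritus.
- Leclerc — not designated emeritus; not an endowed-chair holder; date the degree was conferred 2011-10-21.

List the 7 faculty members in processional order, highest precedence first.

By the first rule: Tanaka (designated emeritus); then Varga, Obi, Baptiste, Okafor, Johansson and Leclerc (each not designated emeritus).
Among Varga, Obi, Baptiste, Okafor, Johansson and Leclerc, an endowed-chair holder before not an endowed-chair holder: Varga (an endowed-chair holder) before Obi, Baptiste, Okafor, Johansson and Leclerc (not an endowed-chair holder).
Among Obi, Baptiste, Okafor, Johansson and Leclerc, by date the degree was conferred (earlier first): Obi (2010-08-11) before Baptiste (2010-08-19) before Okafor (2011-06-05) before Johansson (2011-08-23) before Leclerc (2011-10-21).
Full order: Tanaka, Varga, Obi, Baptiste, Okafor, Johansson, Leclerc.

Tanaka, Varga, Obi, Baptiste, Okafor, Johansson, Leclerc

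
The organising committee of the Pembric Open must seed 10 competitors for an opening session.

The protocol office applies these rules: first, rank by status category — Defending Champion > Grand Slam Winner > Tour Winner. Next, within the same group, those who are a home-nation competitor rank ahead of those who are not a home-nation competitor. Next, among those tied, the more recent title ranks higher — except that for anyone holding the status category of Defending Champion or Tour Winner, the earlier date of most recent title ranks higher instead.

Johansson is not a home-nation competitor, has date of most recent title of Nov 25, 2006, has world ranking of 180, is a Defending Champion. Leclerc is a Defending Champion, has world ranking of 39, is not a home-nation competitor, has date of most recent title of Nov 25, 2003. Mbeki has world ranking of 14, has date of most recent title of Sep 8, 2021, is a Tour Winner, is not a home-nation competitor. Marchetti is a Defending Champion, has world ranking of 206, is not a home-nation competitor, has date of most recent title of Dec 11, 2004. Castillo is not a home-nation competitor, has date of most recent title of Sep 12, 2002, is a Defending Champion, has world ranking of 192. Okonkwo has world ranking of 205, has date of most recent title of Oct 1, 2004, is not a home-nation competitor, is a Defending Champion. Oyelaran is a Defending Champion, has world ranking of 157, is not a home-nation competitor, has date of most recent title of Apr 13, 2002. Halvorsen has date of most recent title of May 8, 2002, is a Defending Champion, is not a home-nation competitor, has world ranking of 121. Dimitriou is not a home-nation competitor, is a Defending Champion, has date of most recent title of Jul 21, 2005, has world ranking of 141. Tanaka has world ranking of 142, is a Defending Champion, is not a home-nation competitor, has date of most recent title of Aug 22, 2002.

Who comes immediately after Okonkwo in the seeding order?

By status category: Oyelaran, Halvorsen, Tanaka, Castillo, Leclerc, Okonkwo, Marchetti, Dimitriou and Johansson (Defending Champion); then Mbeki (Tour Winner).
Oyelaran, Halvorsen, Tanaka, Castillo, Leclerc, Okonkwo, Marchetti, Dimitriou and Johansson are each not a home-nation competitor, so the next rule applies.
Among Oyelaran, Halvorsen, Tanaka, Castillo, Leclerc, Okonkwo, Marchetti, Dimitriou and Johansson, by date of most recent title (earlier first) (reversed rule for this group): Oyelaran (Apr 13, 2002) before Halvorsen (May 8, 2002) before Tanaka (Aug 22, 2002) before Castillo (Sep 12, 2002) before Leclerc (Nov 25, 2003) before Okonkwo (Oct 1, 2004) before Marchetti (Dec 11, 2004) before Dimitriou (Jul 21, 2005) before Johansson (Nov 25, 2006).
Order: Oyelaran, Halvorsen, Tanaka, Castillo, Leclerc, Okonkwo, Marchetti, Dimitriou, Johansson, Mbeki.

Marchetti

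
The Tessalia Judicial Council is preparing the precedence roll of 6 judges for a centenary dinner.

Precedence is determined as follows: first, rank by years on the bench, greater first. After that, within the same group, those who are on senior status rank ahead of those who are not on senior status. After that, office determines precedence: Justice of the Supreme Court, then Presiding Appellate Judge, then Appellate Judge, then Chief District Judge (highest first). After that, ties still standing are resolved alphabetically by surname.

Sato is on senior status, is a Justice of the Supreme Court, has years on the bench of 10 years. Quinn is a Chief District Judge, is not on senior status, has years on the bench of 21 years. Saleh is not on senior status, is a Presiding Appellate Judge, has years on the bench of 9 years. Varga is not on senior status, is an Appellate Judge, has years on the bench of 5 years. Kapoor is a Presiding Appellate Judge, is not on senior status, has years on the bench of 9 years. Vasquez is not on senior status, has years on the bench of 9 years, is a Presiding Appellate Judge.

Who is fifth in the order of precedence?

Vasquez

By years on the bench (higher first): Quinn (21 years); then Sato (10 years); then Kapoor, Saleh and Vasquez (each 9 years); then Varga (5 years).
Kapoor, Saleh and Vasquez are each not on senior status, so the next rule applies.
Kapoor, Saleh and Vasquez are each Presiding Appellate Judge, so the next rule applies.
Among Kapoor, Saleh and Vasquez, alphabetically by surname: Kapoor before Saleh before Vasquez.
Order: Quinn, Sato, Kapoor, Saleh, Vasquez, Varga.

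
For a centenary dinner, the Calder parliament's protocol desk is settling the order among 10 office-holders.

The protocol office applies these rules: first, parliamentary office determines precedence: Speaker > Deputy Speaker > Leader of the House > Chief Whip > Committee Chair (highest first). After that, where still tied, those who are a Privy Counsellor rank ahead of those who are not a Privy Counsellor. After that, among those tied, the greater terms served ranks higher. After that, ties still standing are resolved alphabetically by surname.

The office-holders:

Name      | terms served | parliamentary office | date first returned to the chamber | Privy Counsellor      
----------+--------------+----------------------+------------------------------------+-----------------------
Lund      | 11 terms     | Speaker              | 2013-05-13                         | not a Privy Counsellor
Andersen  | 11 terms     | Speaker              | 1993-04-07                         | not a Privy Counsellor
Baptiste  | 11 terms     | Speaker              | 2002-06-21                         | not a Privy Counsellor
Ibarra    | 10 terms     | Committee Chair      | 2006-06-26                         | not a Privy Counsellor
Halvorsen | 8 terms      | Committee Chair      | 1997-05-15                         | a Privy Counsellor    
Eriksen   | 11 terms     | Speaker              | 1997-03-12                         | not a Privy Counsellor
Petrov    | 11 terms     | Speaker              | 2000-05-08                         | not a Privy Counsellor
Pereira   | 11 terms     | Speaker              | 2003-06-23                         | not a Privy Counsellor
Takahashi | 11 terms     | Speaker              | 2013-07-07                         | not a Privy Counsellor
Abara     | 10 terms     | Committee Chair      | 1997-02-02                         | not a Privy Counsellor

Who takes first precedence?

By parliamentary office: Andersen, Baptiste, Eriksen, Lund, Pereira, Petrov and Takahashi (Speaker); then Halvorsen, Abara and Ibarra (Committee Chair).
Andersen, Baptiste, Eriksen, Lund, Pereira, Petrov and Takahashi are each not a Privy Counsellor, so the next rule applies.
Andersen, Baptiste, Eriksen, Lund, Pereira, Petrov and Takahashi all have terms served 11 terms, so the next rule applies.
Among Andersen, Baptiste, Eriksen, Lund, Pereira, Petrov and Takahashi, alphabetically by surname: Andersen before Baptiste before Eriksen before Lund before Pereira before Petrov before Takahashi.
Among Halvorsen, Abara and Ibarra, a Privy Counsellor before not a Privy Counsellor: Halvorsen (a Privy Counsellor) before Abara and Ibarra (not a Privy Counsellor).
Abara and Ibarra both have terms served 10 terms, so the next rule applies.
Among Abara and Ibarra, alphabetically by surname: Abara before Ibarra.
Order: Andersen, Baptiste, Eriksen, Lund, Pereira, Petrov, Takahashi, Halvorsen, Abara, Ibarra.

Andersen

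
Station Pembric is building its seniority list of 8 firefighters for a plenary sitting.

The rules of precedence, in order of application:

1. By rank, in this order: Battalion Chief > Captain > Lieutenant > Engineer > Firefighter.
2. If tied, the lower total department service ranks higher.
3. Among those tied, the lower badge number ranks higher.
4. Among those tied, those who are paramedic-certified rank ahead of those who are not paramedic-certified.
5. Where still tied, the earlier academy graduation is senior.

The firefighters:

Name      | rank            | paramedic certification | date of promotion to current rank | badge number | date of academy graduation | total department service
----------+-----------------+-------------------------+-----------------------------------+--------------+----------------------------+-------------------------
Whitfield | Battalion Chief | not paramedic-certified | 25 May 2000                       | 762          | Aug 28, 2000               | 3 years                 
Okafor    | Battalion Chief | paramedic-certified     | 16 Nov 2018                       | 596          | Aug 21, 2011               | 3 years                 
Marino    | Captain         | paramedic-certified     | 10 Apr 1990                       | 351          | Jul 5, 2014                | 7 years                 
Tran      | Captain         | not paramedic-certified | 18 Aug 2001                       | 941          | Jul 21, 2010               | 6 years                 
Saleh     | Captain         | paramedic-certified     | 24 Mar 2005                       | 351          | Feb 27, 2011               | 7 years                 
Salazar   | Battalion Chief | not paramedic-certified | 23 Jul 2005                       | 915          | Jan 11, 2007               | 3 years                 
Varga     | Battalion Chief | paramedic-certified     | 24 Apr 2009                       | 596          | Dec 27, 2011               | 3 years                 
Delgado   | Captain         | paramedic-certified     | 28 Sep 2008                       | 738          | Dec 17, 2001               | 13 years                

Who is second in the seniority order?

By rank: Okafor, Varga, Whitfield and Salazar (Battalion Chief); then Tran, Saleh, Marino and Delgado (Captain).
Okafor, Varga, Whitfield and Salazar all have total department service 3 years, so the next rule applies.
Among Okafor, Varga, Whitfield and Salazar, by badge number (lower first): Okafor and Varga (596) before Whitfield (762) before Salazar (915).
Okafor and Varga are each paramedic-certified, so the next rule applies.
Among Okafor and Varga, by date of academy graduation (earlier first): Okafor (Aug 21, 2011) before Varga (Dec 27, 2011).
Among Tran, Saleh, Marino and Delgado, by total department service (lower first): Tran (6 years) before Saleh and Marino (7 years) before Delgado (13 years).
Saleh and Marino both have badge number 351, so the next rule applies.
Saleh and Marino are each paramedic-certified, so the next rule applies.
Among Saleh and Marino, by date of academy graduation (earlier first): Saleh (Feb 27, 2011) before Marino (Jul 5, 2014).
Order: Okafor, Varga, Whitfield, Salazar, Tran, Saleh, Marino, Delgado.

Varga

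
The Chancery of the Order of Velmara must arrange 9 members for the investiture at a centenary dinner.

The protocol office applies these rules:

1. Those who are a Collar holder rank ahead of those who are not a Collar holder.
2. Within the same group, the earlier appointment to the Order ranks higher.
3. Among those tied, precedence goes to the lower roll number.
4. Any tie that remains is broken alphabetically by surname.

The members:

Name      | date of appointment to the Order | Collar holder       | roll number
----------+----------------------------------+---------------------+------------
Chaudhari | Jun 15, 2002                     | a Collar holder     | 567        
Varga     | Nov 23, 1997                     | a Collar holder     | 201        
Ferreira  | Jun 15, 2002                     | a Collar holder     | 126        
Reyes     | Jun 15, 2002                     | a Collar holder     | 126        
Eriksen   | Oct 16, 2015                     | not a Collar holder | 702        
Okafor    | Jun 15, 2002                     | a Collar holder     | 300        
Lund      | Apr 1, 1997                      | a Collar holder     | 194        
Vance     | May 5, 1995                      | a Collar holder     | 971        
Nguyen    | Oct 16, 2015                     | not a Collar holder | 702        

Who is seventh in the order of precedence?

Chaudhari

By the first rule: Vance, Lund, Varga, Ferreira, Reyes, Okafor and Chaudhari (each a Collar holder); then Eriksen and Nguyen (both not a Collar holder).
Among Vance, Lund, Varga, Ferreira, Reyes, Okafor and Chaudhari, by date of appointment to the Order (earlier first): Vance (May 5, 1995) before Lund (Apr 1, 1997) before Varga (Nov 23, 1997) before Ferreira, Reyes, Okafor and Chaudhari (Jun 15, 2002).
Among Ferreira, Reyes, Okafor and Chaudhari, by roll number (lower first): Ferreira and Reyes (126) before Okafor (300) before Chaudhari (567).
Among Ferreira and Reyes, alphabetically by surname: Ferreira before Reyes.
Eriksen and Nguyen both have date of appointment to the Order Oct 16, 2015, so the next rule applies.
Eriksen and Nguyen both have roll number 702, so the next rule applies.
Among Eriksen and Nguyen, alphabetically by surname: Eriksen before Nguyen.
Order: Vance, Lund, Varga, Ferreira, Reyes, Okafor, Chaudhari, Eriksen, Nguyen.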